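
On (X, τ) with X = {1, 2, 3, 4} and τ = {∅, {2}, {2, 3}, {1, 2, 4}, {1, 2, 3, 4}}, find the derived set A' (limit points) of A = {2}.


A' = {1, 3, 4}

For each x ∈ X, list the open sets U ∈ τ with x ∈ U, then check whether U ∩ (A ∖ {x}) ≠ ∅ for every such U.
  x = 1: opens ∋ x are {1, 2, 4}, {1, 2, 3, 4}; each meets A ∖ {1}, so x IS a limit point.
  x = 2: open {2} ∋ x has {2} ∩ (A ∖ {2}) = ∅, so x is NOT a limit point.
  x = 3: opens ∋ x are {2, 3}, {1, 2, 3, 4}; each meets A ∖ {3}, so x IS a limit point.
  x = 4: opens ∋ x are {1, 2, 4}, {1, 2, 3, 4}; each meets A ∖ {4}, so x IS a limit point.
Collecting: A' = {1, 3, 4}.


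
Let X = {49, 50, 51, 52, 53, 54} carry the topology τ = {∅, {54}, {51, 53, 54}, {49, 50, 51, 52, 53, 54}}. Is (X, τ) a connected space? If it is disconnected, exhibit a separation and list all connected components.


(X, τ) is connected.

Find clopen sets (U ∈ τ with X ∖ U ∈ τ):
  U = ∅, X ∖ U = {49, 50, 51, 52, 53, 54} — both open, so U is clopen.
  U = {49, 50, 51, 52, 53, 54}, X ∖ U = ∅ — both open, so U is clopen.
Only trivial clopens (∅ and X) exist, so (X, τ) is connected.
Compute connected components by grouping points that agree on all clopens:
  component: {49, 50, 51, 52, 53, 54}


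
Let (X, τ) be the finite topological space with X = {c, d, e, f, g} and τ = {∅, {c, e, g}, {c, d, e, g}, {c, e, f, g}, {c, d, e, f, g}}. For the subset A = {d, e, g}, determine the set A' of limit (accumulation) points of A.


A' = {c, d, e, f, g}

For each x ∈ X, list the open sets U ∈ τ with x ∈ U, then check whether U ∩ (A ∖ {x}) ≠ ∅ for every such U.
  x = c: opens ∋ x are {c, e, g}, {c, d, e, g}, {c, e, f, g}, {c, d, e, f, g}; each meets A ∖ {c}, so x IS a limit point.
  x = d: opens ∋ x are {c, d, e, g}, {c, d, e, f, g}; each meets A ∖ {d}, so x IS a limit point.
  x = e: opens ∋ x are {c, e, g}, {c, d, e, g}, {c, e, f, g}, {c, d, e, f, g}; each meets A ∖ {e}, so x IS a limit point.
  x = f: opens ∋ x are {c, e, f, g}, {c, d, e, f, g}; each meets A ∖ {f}, so x IS a limit point.
  x = g: opens ∋ x are {c, e, g}, {c, d, e, g}, {c, e, f, g}, {c, d, e, f, g}; each meets A ∖ {g}, so x IS a limit point.
Collecting: A' = {c, d, e, f, g}.


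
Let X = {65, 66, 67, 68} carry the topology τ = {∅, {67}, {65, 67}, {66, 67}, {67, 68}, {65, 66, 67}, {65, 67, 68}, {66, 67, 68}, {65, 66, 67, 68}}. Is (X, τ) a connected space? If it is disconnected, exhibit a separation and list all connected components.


(X, τ) is connected.

Find clopen sets (U ∈ τ with X ∖ U ∈ τ):
  U = ∅, X ∖ U = {65, 66, 67, 68} — both open, so U is clopen.
  U = {65, 66, 67, 68}, X ∖ U = ∅ — both open, so U is clopen.
Only trivial clopens (∅ and X) exist, so (X, τ) is connected.
Compute connected components by grouping points that agree on all clopens:
  component: {65, 66, 67, 68}


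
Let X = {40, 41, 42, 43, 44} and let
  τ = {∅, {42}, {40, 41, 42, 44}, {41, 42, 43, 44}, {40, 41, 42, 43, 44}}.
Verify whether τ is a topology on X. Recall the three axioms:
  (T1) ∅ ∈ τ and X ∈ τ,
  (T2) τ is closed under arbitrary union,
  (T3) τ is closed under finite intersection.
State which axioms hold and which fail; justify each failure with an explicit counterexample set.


τ is NOT a topology on X.

Axiom (T1): ∅ ∈ τ? Yes; X ∈ τ? Yes.
Axiom (T2/T3): check pairwise unions and intersections of members of τ.
Counterexample for (T3): {40, 41, 42, 44} ∩ {41, 42, 43, 44} = {41, 42, 44} ∉ τ. Therefore τ is NOT a topology.


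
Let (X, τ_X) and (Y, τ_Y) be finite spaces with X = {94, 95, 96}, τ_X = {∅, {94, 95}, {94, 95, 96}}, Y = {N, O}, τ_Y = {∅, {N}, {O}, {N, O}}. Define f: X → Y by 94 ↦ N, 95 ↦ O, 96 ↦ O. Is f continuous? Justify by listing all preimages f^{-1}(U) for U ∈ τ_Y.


f is NOT continuous.

Compute f^{-1}(U) for each U ∈ τ_Y:
  U = ∅: f^{-1}(U) = ∅ ∈ τ_X ✓.
  U = {N}: f^{-1}(U) = {94} ∉ τ_X ✗.
  U = {O}: f^{-1}(U) = {95, 96} ∉ τ_X ✗.
  U = {N, O}: f^{-1}(U) = {94, 95, 96} ∈ τ_X ✓.
Found U = {N} with f^{-1}(U) = {94} not in τ_X. Therefore f is NOT continuous.


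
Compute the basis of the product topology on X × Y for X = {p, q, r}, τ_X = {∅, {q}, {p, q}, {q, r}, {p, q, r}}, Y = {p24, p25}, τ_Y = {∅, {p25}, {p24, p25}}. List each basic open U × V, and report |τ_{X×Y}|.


Basis B = {∅ × ∅, {q} × {p25}, {p, q} × {p25}, {q} × {p24, p25}, {q, r} × {p25}, {p, q, r} × {p25}, {p, q} × {p24, p25}, {q, r} × {p24, p25}, {p, q, r} × {p24, p25}}; |τ_{X×Y}| = 14.

Enumerate products U × V with U ∈ τ_X, V ∈ τ_Y (deduplicated):
  ∅ × ∅ = {} (∅)
  {q} × {p25} = {(q,p25)}
  {p, q} × {p25} = {(p,p25), (q,p25)}
  {q} × {p24, p25} = {(q,p24), (q,p25)}
  {q, r} × {p25} = {(q,p25), (r,p25)}
  {p, q, r} × {p25} = {(p,p25), (q,p25), (r,p25)}
  {p, q} × {p24, p25} = {(p,p24), (p,p25), (q,p24), (q,p25)}
  {q, r} × {p24, p25} = {(q,p24), (q,p25), (r,p24), (r,p25)}
  {p, q, r} × {p24, p25} = {(p,p24), (p,p25), (q,p24), (q,p25), (r,p24), (r,p25)}
These 9 distinct sets form the basis B.
Close under arbitrary unions to get τ_{X×Y}; counting gives |τ_{X×Y}| = 14.


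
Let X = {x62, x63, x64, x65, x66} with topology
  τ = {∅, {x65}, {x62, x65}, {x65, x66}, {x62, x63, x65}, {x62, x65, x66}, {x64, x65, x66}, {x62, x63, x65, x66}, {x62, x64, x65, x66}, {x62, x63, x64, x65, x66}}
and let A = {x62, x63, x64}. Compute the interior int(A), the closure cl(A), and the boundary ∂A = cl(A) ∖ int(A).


int(A) = ∅, cl(A) = {x62, x63, x64}, ∂A = {x62, x63, x64}.

Closed sets in (X, τ) are complements of opens:
  closed(X, τ) = {∅, {x63}, {x64}, {x62, x63}, {x63, x64}, {x64, x66}, {x62, x63, x64}, {x63, x64, x66}, {x62, x63, x64, x66}, {x62, x63, x64, x65, x66}}.
int(A) = ⋃ {U ∈ τ : U ⊆ A}. Opens contained in A: ∅.
Taking the union of these: int(A) = ∅.
cl(A) = ⋂ {C closed : A ⊆ C}. Closed sets containing A: {x62, x63, x64}, {x62, x63, x64, x66}, {x62, x63, x64, x65, x66}.
Intersecting these: cl(A) = {x62, x63, x64}.
∂A = cl(A) ∖ int(A) = {x62, x63, x64} ∖ ∅ = {x62, x63, x64}.


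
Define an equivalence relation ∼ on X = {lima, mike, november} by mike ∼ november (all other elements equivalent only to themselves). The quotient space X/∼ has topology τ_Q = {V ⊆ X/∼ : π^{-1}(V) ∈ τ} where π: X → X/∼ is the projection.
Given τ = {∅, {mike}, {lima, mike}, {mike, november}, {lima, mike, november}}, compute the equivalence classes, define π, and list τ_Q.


X/∼ = {[lima], [mike=november]}; |τ_Q| = 3.

Equivalence classes: [lima], [mike=november].
Quotient map π: X → X/∼ sends lima ↦ [lima], mike ↦ [mike=november], november ↦ [mike=november].
For each subset V ⊆ X/∼, compute π^{-1}(V) ⊆ X and check whether π^{-1}(V) ∈ τ. V is open in τ_Q iff π^{-1}(V) ∈ τ.
  V = {}: π^{-1}(V) = ∅ ∈ τ ✓.
  V = {[lima]}: π^{-1}(V) = {lima} ∉ τ ✗.
  V = {[mike=november]}: π^{-1}(V) = {mike, november} ∈ τ ✓.
  V = {[lima], [mike=november]}: π^{-1}(V) = {lima, mike, november} ∈ τ ✓.
Open sets in the quotient: τ_Q = {{}, {[mike=november]}, {[lima], [mike=november]}} (3 elements).


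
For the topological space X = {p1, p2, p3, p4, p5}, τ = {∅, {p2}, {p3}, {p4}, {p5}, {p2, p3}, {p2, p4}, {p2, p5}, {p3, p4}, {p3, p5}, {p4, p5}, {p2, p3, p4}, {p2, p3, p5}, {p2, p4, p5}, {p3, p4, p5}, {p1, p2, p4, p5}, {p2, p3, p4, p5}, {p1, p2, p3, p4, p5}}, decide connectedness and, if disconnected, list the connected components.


(X, τ) is disconnected; components = [{p3}, {p1, p2, p4, p5}].

Find clopen sets (U ∈ τ with X ∖ U ∈ τ):
  U = ∅, X ∖ U = {p1, p2, p3, p4, p5} — both open, so U is clopen.
  U = {p3}, X ∖ U = {p1, p2, p4, p5} — both open, so U is clopen.
  U = {p1, p2, p4, p5}, X ∖ U = {p3} — both open, so U is clopen.
  U = {p1, p2, p3, p4, p5}, X ∖ U = ∅ — both open, so U is clopen.
Nontrivial clopen(s) exist: e.g. {p1, p2, p4, p5}. So (X, τ) is disconnected.
Compute connected components by grouping points that agree on all clopens:
  component: {p3}
  component: {p1, p2, p4, p5}


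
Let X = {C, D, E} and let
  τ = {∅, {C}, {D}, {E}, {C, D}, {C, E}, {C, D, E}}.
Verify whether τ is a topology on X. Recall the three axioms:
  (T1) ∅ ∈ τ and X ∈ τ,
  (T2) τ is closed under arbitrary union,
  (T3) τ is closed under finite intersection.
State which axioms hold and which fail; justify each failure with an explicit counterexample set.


τ is NOT a topology on X.

Axiom (T1): ∅ ∈ τ? Yes; X ∈ τ? Yes.
Axiom (T2/T3): check pairwise unions and intersections of members of τ.
Counterexample for (T2): {D} ∪ {E} = {D, E} ∉ τ. Therefore τ is NOT a topology.


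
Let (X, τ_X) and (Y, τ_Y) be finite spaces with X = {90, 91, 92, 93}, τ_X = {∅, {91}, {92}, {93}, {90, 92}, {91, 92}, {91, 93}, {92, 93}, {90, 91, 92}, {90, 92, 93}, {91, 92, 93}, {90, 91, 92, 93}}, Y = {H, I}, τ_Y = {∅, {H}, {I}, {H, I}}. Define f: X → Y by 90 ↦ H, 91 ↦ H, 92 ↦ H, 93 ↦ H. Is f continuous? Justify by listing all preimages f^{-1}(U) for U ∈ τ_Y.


f IS continuous.

Compute f^{-1}(U) for each U ∈ τ_Y:
  U = ∅: f^{-1}(U) = ∅ ∈ τ_X ✓.
  U = {H}: f^{-1}(U) = {90, 91, 92, 93} ∈ τ_X ✓.
  U = {I}: f^{-1}(U) = ∅ ∈ τ_X ✓.
  U = {H, I}: f^{-1}(U) = {90, 91, 92, 93} ∈ τ_X ✓.
Every preimage lies in τ_X, so f IS continuous.


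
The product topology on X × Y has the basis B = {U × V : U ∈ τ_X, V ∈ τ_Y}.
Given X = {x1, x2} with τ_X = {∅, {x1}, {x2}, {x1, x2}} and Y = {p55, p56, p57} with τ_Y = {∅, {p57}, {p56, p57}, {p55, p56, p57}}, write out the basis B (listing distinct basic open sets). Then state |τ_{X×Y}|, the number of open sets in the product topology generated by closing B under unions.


Basis B = {∅ × ∅, {x1} × {p57}, {x2} × {p57}, {x1} × {p56, p57}, {x1, x2} × {p57}, {x2} × {p56, p57}, {x1} × {p55, p56, p57}, {x2} × {p55, p56, p57}, {x1, x2} × {p56, p57}, {x1, x2} × {p55, p56, p57}}; |τ_{X×Y}| = 16.

Enumerate products U × V with U ∈ τ_X, V ∈ τ_Y (deduplicated):
  ∅ × ∅ = {} (∅)
  {x1} × {p57} = {(x1,p57)}
  {x2} × {p57} = {(x2,p57)}
  {x1} × {p56, p57} = {(x1,p56), (x1,p57)}
  {x1, x2} × {p57} = {(x1,p57), (x2,p57)}
  {x2} × {p56, p57} = {(x2,p56), (x2,p57)}
  {x1} × {p55, p56, p57} = {(x1,p55), (x1,p56), (x1,p57)}
  {x2} × {p55, p56, p57} = {(x2,p55), (x2,p56), (x2,p57)}
  {x1, x2} × {p56, p57} = {(x1,p56), (x1,p57), (x2,p56), (x2,p57)}
  {x1, x2} × {p55, p56, p57} = {(x1,p55), (x1,p56), (x1,p57), (x2,p55), (x2,p56), (x2,p57)}
These 10 distinct sets form the basis B.
Close under arbitrary unions to get τ_{X×Y}; counting gives |τ_{X×Y}| = 16.


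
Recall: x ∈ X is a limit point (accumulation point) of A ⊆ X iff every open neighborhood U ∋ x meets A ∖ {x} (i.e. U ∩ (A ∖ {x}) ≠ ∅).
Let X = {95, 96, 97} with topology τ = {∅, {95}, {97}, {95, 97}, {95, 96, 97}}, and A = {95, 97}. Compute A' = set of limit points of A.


A' = {96}

For each x ∈ X, list the open sets U ∈ τ with x ∈ U, then check whether U ∩ (A ∖ {x}) ≠ ∅ for every such U.
  x = 95: open {95} ∋ x has {95} ∩ (A ∖ {95}) = ∅, so x is NOT a limit point.
  x = 96: opens ∋ x are {95, 96, 97}; each meets A ∖ {96}, so x IS a limit point.
  x = 97: open {97} ∋ x has {97} ∩ (A ∖ {97}) = ∅, so x is NOT a limit point.
Collecting: A' = {96}.


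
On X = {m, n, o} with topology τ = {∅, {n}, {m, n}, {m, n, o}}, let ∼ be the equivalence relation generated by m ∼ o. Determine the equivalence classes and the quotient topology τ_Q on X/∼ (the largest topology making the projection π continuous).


X/∼ = {[m=o], [n]}; |τ_Q| = 3.

Equivalence classes: [m=o], [n].
Quotient map π: X → X/∼ sends m ↦ [m=o], n ↦ [n], o ↦ [m=o].
For each subset V ⊆ X/∼, compute π^{-1}(V) ⊆ X and check whether π^{-1}(V) ∈ τ. V is open in τ_Q iff π^{-1}(V) ∈ τ.
  V = {}: π^{-1}(V) = ∅ ∈ τ ✓.
  V = {[m=o]}: π^{-1}(V) = {m, o} ∉ τ ✗.
  V = {[n]}: π^{-1}(V) = {n} ∈ τ ✓.
  V = {[m=o], [n]}: π^{-1}(V) = {m, n, o} ∈ τ ✓.
Open sets in the quotient: τ_Q = {{}, {[n]}, {[m=o], [n]}} (3 elements).


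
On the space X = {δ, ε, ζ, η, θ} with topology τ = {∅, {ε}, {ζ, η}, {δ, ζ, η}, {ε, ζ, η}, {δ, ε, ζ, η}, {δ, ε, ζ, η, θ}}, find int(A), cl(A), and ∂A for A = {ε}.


int(A) = {ε}, cl(A) = {ε, θ}, ∂A = {θ}.

Closed sets in (X, τ) are complements of opens:
  closed(X, τ) = {∅, {θ}, {δ, θ}, {ε, θ}, {δ, ε, θ}, {δ, ζ, η, θ}, {δ, ε, ζ, η, θ}}.
int(A) = ⋃ {U ∈ τ : U ⊆ A}. Opens contained in A: ∅, {ε}.
Taking the union of these: int(A) = {ε}.
cl(A) = ⋂ {C closed : A ⊆ C}. Closed sets containing A: {ε, θ}, {δ, ε, θ}, {δ, ε, ζ, η, θ}.
Intersecting these: cl(A) = {ε, θ}.
∂A = cl(A) ∖ int(A) = {ε, θ} ∖ {ε} = {θ}.


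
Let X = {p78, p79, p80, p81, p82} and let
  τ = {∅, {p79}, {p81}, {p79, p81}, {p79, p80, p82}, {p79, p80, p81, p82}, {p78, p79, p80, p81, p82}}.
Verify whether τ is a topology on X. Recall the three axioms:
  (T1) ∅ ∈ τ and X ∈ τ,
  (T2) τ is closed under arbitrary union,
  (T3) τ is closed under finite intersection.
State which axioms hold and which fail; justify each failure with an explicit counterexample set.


τ IS a topology on X.

Axiom (T1): ∅ ∈ τ? Yes; X ∈ τ? Yes.
Axiom (T2/T3): check pairwise unions and intersections of members of τ.
All pairwise intersections and unions checked — each lies in τ. Therefore τ satisfies (T1), (T2), (T3): it IS a topology on X.


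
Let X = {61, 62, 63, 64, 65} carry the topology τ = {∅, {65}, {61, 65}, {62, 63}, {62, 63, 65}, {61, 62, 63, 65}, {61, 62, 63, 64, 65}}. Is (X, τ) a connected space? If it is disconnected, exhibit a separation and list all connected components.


(X, τ) is connected.

Find clopen sets (U ∈ τ with X ∖ U ∈ τ):
  U = ∅, X ∖ U = {61, 62, 63, 64, 65} — both open, so U is clopen.
  U = {61, 62, 63, 64, 65}, X ∖ U = ∅ — both open, so U is clopen.
Only trivial clopens (∅ and X) exist, so (X, τ) is connected.
Compute connected components by grouping points that agree on all clopens:
  component: {61, 62, 63, 64, 65}


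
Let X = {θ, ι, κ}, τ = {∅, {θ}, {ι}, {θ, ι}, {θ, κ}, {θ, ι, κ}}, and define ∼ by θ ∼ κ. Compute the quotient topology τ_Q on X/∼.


X/∼ = {[θ=κ], [ι]}; |τ_Q| = 4.

Equivalence classes: [θ=κ], [ι].
Quotient map π: X → X/∼ sends θ ↦ [θ=κ], ι ↦ [ι], κ ↦ [θ=κ].
For each subset V ⊆ X/∼, compute π^{-1}(V) ⊆ X and check whether π^{-1}(V) ∈ τ. V is open in τ_Q iff π^{-1}(V) ∈ τ.
  V = {}: π^{-1}(V) = ∅ ∈ τ ✓.
  V = {[θ=κ]}: π^{-1}(V) = {θ, κ} ∈ τ ✓.
  V = {[ι]}: π^{-1}(V) = {ι} ∈ τ ✓.
  V = {[θ=κ], [ι]}: π^{-1}(V) = {θ, ι, κ} ∈ τ ✓.
Open sets in the quotient: τ_Q = {{}, {[θ=κ]}, {[ι]}, {[θ=κ], [ι]}} (4 elements).


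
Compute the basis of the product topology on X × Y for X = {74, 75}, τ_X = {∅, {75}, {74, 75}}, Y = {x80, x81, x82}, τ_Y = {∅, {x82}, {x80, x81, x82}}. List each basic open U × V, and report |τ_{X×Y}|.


Basis B = {∅ × ∅, {75} × {x82}, {74, 75} × {x82}, {75} × {x80, x81, x82}, {74, 75} × {x80, x81, x82}}; |τ_{X×Y}| = 6.

Enumerate products U × V with U ∈ τ_X, V ∈ τ_Y (deduplicated):
  ∅ × ∅ = {} (∅)
  {75} × {x82} = {(75,x82)}
  {74, 75} × {x82} = {(74,x82), (75,x82)}
  {75} × {x80, x81, x82} = {(75,x80), (75,x81), (75,x82)}
  {74, 75} × {x80, x81, x82} = {(74,x80), (74,x81), (74,x82), (75,x80), (75,x81), (75,x82)}
These 5 distinct sets form the basis B.
Close under arbitrary unions to get τ_{X×Y}; counting gives |τ_{X×Y}| = 6.


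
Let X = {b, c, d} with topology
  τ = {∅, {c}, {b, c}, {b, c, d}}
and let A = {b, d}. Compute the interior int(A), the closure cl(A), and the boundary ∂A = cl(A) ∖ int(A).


int(A) = ∅, cl(A) = {b, d}, ∂A = {b, d}.

Closed sets in (X, τ) are complements of opens:
  closed(X, τ) = {∅, {d}, {b, d}, {b, c, d}}.
int(A) = ⋃ {U ∈ τ : U ⊆ A}. Opens contained in A: ∅.
Taking the union of these: int(A) = ∅.
cl(A) = ⋂ {C closed : A ⊆ C}. Closed sets containing A: {b, d}, {b, c, d}.
Intersecting these: cl(A) = {b, d}.
∂A = cl(A) ∖ int(A) = {b, d} ∖ ∅ = {b, d}.


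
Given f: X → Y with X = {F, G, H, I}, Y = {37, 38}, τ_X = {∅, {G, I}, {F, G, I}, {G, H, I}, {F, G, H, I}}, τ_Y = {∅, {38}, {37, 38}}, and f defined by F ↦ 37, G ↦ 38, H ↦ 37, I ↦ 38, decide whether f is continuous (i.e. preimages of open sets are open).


f IS continuous.

Compute f^{-1}(U) for each U ∈ τ_Y:
  U = ∅: f^{-1}(U) = ∅ ∈ τ_X ✓.
  U = {38}: f^{-1}(U) = {G, I} ∈ τ_X ✓.
  U = {37, 38}: f^{-1}(U) = {F, G, H, I} ∈ τ_X ✓.
Every preimage lies in τ_X, so f IS continuous.


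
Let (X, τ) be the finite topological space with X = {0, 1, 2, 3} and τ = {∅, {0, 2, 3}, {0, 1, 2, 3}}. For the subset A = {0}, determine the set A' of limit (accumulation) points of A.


A' = {1, 2, 3}

For each x ∈ X, list the open sets U ∈ τ with x ∈ U, then check whether U ∩ (A ∖ {x}) ≠ ∅ for every such U.
  x = 0: open {0, 2, 3} ∋ x has {0, 2, 3} ∩ (A ∖ {0}) = ∅, so x is NOT a limit point.
  x = 1: opens ∋ x are {0, 1, 2, 3}; each meets A ∖ {1}, so x IS a limit point.
  x = 2: opens ∋ x are {0, 2, 3}, {0, 1, 2, 3}; each meets A ∖ {2}, so x IS a limit point.
  x = 3: opens ∋ x are {0, 2, 3}, {0, 1, 2, 3}; each meets A ∖ {3}, so x IS a limit point.
Collecting: A' = {1, 2, 3}.


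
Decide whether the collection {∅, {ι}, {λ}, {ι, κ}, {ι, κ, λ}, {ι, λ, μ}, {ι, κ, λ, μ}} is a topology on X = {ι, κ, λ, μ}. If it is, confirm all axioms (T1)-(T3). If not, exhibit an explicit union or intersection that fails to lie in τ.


τ is NOT a topology on X.

Axiom (T1): ∅ ∈ τ? Yes; X ∈ τ? Yes.
Axiom (T2/T3): check pairwise unions and intersections of members of τ.
Counterexample for (T2): {ι} ∪ {λ} = {ι, λ} ∉ τ. Therefore τ is NOT a topology.


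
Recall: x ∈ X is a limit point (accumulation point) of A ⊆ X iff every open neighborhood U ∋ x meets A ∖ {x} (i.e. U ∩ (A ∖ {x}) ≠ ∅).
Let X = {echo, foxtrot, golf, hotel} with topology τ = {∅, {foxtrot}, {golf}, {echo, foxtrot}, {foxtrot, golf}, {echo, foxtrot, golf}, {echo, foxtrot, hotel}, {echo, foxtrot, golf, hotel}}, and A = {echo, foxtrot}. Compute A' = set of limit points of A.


A' = {echo, hotel}

For each x ∈ X, list the open sets U ∈ τ with x ∈ U, then check whether U ∩ (A ∖ {x}) ≠ ∅ for every such U.
  x = echo: opens ∋ x are {echo, foxtrot}, {echo, foxtrot, golf}, {echo, foxtrot, hotel}, {echo, foxtrot, golf, hotel}; each meets A ∖ {echo}, so x IS a limit point.
  x = foxtrot: open {foxtrot} ∋ x has {foxtrot} ∩ (A ∖ {foxtrot}) = ∅, so x is NOT a limit point.
  x = golf: open {golf} ∋ x has {golf} ∩ (A ∖ {golf}) = ∅, so x is NOT a limit point.
  x = hotel: opens ∋ x are {echo, foxtrot, hotel}, {echo, foxtrot, golf, hotel}; each meets A ∖ {hotel}, so x IS a limit point.
Collecting: A' = {echo, hotel}.


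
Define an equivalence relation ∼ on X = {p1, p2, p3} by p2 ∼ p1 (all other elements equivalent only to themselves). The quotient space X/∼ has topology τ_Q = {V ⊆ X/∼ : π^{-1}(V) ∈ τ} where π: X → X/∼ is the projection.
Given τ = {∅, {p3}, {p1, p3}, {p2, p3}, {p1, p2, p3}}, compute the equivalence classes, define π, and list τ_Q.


X/∼ = {[p1=p2], [p3]}; |τ_Q| = 3.

Equivalence classes: [p1=p2], [p3].
Quotient map π: X → X/∼ sends p1 ↦ [p1=p2], p2 ↦ [p1=p2], p3 ↦ [p3].
For each subset V ⊆ X/∼, compute π^{-1}(V) ⊆ X and check whether π^{-1}(V) ∈ τ. V is open in τ_Q iff π^{-1}(V) ∈ τ.
  V = {}: π^{-1}(V) = ∅ ∈ τ ✓.
  V = {[p1=p2]}: π^{-1}(V) = {p1, p2} ∉ τ ✗.
  V = {[p3]}: π^{-1}(V) = {p3} ∈ τ ✓.
  V = {[p1=p2], [p3]}: π^{-1}(V) = {p1, p2, p3} ∈ τ ✓.
Open sets in the quotient: τ_Q = {{}, {[p3]}, {[p1=p2], [p3]}} (3 elements).


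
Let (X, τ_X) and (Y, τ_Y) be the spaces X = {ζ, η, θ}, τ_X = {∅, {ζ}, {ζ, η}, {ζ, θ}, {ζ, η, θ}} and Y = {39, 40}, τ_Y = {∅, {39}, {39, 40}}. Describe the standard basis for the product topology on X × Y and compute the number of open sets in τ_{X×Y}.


Basis B = {∅ × ∅, {ζ} × {39}, {ζ} × {39, 40}, {ζ, η} × {39}, {ζ, θ} × {39}, {ζ, η, θ} × {39}, {ζ, η} × {39, 40}, {ζ, θ} × {39, 40}, {ζ, η, θ} × {39, 40}}; |τ_{X×Y}| = 14.

Enumerate products U × V with U ∈ τ_X, V ∈ τ_Y (deduplicated):
  ∅ × ∅ = {} (∅)
  {ζ} × {39} = {(ζ,39)}
  {ζ} × {39, 40} = {(ζ,39), (ζ,40)}
  {ζ, η} × {39} = {(ζ,39), (η,39)}
  {ζ, θ} × {39} = {(ζ,39), (θ,39)}
  {ζ, η, θ} × {39} = {(ζ,39), (η,39), (θ,39)}
  {ζ, η} × {39, 40} = {(ζ,39), (ζ,40), (η,39), (η,40)}
  {ζ, θ} × {39, 40} = {(ζ,39), (ζ,40), (θ,39), (θ,40)}
  {ζ, η, θ} × {39, 40} = {(ζ,39), (ζ,40), (η,39), (η,40), (θ,39), (θ,40)}
These 9 distinct sets form the basis B.
Close under arbitrary unions to get τ_{X×Y}; counting gives |τ_{X×Y}| = 14.


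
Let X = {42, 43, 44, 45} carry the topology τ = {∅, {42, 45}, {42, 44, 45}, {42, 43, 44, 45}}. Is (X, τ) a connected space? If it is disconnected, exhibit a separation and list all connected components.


(X, τ) is connected.

Find clopen sets (U ∈ τ with X ∖ U ∈ τ):
  U = ∅, X ∖ U = {42, 43, 44, 45} — both open, so U is clopen.
  U = {42, 43, 44, 45}, X ∖ U = ∅ — both open, so U is clopen.
Only trivial clopens (∅ and X) exist, so (X, τ) is connected.
Compute connected components by grouping points that agree on all clopens:
  component: {42, 43, 44, 45}


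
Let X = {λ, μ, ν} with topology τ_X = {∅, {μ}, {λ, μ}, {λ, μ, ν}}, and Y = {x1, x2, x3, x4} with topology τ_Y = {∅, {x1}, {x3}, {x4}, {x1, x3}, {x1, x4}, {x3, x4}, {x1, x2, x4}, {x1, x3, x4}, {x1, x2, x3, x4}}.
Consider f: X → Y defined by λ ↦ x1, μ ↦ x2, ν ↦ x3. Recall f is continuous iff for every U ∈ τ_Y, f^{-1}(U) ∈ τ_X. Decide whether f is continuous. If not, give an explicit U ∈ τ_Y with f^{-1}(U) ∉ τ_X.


f is NOT continuous.

Compute f^{-1}(U) for each U ∈ τ_Y:
  U = ∅: f^{-1}(U) = ∅ ∈ τ_X ✓.
  U = {x1}: f^{-1}(U) = {λ} ∉ τ_X ✗.
  U = {x3}: f^{-1}(U) = {ν} ∉ τ_X ✗.
  U = {x4}: f^{-1}(U) = ∅ ∈ τ_X ✓.
  U = {x1, x3}: f^{-1}(U) = {λ, ν} ∉ τ_X ✗.
  U = {x1, x4}: f^{-1}(U) = {λ} ∉ τ_X ✗.
  U = {x3, x4}: f^{-1}(U) = {ν} ∉ τ_X ✗.
  U = {x1, x2, x4}: f^{-1}(U) = {λ, μ} ∈ τ_X ✓.
  U = {x1, x3, x4}: f^{-1}(U) = {λ, ν} ∉ τ_X ✗.
  U = {x1, x2, x3, x4}: f^{-1}(U) = {λ, μ, ν} ∈ τ_X ✓.
Found U = {x1} with f^{-1}(U) = {λ} not in τ_X. Therefore f is NOT continuous.


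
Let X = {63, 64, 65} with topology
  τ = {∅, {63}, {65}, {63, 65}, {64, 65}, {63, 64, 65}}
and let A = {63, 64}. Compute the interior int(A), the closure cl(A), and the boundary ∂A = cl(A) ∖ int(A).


int(A) = {63}, cl(A) = {63, 64}, ∂A = {64}.

Closed sets in (X, τ) are complements of opens:
  closed(X, τ) = {∅, {63}, {64}, {63, 64}, {64, 65}, {63, 64, 65}}.
int(A) = ⋃ {U ∈ τ : U ⊆ A}. Opens contained in A: ∅, {63}.
Taking the union of these: int(A) = {63}.
cl(A) = ⋂ {C closed : A ⊆ C}. Closed sets containing A: {63, 64}, {63, 64, 65}.
Intersecting these: cl(A) = {63, 64}.
∂A = cl(A) ∖ int(A) = {63, 64} ∖ {63} = {64}.


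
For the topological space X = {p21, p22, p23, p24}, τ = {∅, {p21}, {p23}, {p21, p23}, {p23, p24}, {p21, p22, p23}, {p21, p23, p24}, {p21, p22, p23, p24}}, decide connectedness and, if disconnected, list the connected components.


(X, τ) is connected.

Find clopen sets (U ∈ τ with X ∖ U ∈ τ):
  U = ∅, X ∖ U = {p21, p22, p23, p24} — both open, so U is clopen.
  U = {p21, p22, p23, p24}, X ∖ U = ∅ — both open, so U is clopen.
Only trivial clopens (∅ and X) exist, so (X, τ) is connected.
Compute connected components by grouping points that agree on all clopens:
  component: {p21, p22, p23, p24}


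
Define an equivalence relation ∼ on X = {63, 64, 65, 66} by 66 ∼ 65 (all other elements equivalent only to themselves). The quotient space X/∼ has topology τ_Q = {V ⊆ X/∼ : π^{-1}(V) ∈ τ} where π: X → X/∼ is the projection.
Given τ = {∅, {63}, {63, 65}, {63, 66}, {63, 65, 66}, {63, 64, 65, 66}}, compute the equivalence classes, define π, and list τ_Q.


X/∼ = {[63], [64], [65=66]}; |τ_Q| = 4.

Equivalence classes: [63], [64], [65=66].
Quotient map π: X → X/∼ sends 63 ↦ [63], 64 ↦ [64], 65 ↦ [65=66], 66 ↦ [65=66].
For each subset V ⊆ X/∼, compute π^{-1}(V) ⊆ X and check whether π^{-1}(V) ∈ τ. V is open in τ_Q iff π^{-1}(V) ∈ τ.
  V = {}: π^{-1}(V) = ∅ ∈ τ ✓.
  V = {[63]}: π^{-1}(V) = {63} ∈ τ ✓.
  V = {[64]}: π^{-1}(V) = {64} ∉ τ ✗.
  V = {[63], [64]}: π^{-1}(V) = {63, 64} ∉ τ ✗.
  V = {[65=66]}: π^{-1}(V) = {65, 66} ∉ τ ✗.
  V = {[63], [65=66]}: π^{-1}(V) = {63, 65, 66} ∈ τ ✓.
  V = {[64], [65=66]}: π^{-1}(V) = {64, 65, 66} ∉ τ ✗.
  V = {[63], [64], [65=66]}: π^{-1}(V) = {63, 64, 65, 66} ∈ τ ✓.
Open sets in the quotient: τ_Q = {{}, {[63]}, {[63], [65=66]}, {[63], [64], [65=66]}} (4 elements).


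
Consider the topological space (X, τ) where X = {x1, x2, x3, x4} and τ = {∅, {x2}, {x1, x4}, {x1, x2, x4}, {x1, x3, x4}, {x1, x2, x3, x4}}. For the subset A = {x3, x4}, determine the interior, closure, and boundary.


int(A) = ∅, cl(A) = {x1, x3, x4}, ∂A = {x1, x3, x4}.

Closed sets in (X, τ) are complements of opens:
  closed(X, τ) = {∅, {x2}, {x3}, {x2, x3}, {x1, x3, x4}, {x1, x2, x3, x4}}.
int(A) = ⋃ {U ∈ τ : U ⊆ A}. Opens contained in A: ∅.
Taking the union of these: int(A) = ∅.
cl(A) = ⋂ {C closed : A ⊆ C}. Closed sets containing A: {x1, x3, x4}, {x1, x2, x3, x4}.
Intersecting these: cl(A) = {x1, x3, x4}.
∂A = cl(A) ∖ int(A) = {x1, x3, x4} ∖ ∅ = {x1, x3, x4}.


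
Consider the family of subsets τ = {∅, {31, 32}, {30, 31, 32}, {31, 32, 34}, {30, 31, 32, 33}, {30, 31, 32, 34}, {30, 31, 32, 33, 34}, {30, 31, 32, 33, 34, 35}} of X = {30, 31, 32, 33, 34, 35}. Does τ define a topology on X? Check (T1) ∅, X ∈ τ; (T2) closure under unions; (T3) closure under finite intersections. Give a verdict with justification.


τ IS a topology on X.

Axiom (T1): ∅ ∈ τ? Yes; X ∈ τ? Yes.
Axiom (T2/T3): check pairwise unions and intersections of members of τ.
All pairwise intersections and unions checked — each lies in τ. Therefore τ satisfies (T1), (T2), (T3): it IS a topology on X.


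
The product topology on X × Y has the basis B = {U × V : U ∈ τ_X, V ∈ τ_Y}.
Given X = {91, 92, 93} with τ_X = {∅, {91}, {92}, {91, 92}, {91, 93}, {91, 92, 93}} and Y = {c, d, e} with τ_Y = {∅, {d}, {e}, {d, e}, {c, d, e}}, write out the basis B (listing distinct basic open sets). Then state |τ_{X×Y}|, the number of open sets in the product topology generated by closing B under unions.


Basis B = {∅ × ∅, {91} × {d}, {91} × {e}, {92} × {d}, {92} × {e}, {91} × {d, e}, {91, 92} × {d}, {91, 93} × {d}, {91, 92} × {e}, {91, 93} × {e}, {92} × {d, e}, {91} × {c, d, e}, {91, 92, 93} × {d}, {91, 92, 93} × {e}, {92} × {c, d, e}, {91, 92} × {d, e}, {91, 93} × {d, e}, {91, 92} × {c, d, e}, {91, 93} × {c, d, e}, {91, 92, 93} × {d, e}, {91, 92, 93} × {c, d, e}}; |τ_{X×Y}| = 70.

Enumerate products U × V with U ∈ τ_X, V ∈ τ_Y (deduplicated):
  ∅ × ∅ = {} (∅)
  {91} × {d} = {(91,d)}
  {91} × {e} = {(91,e)}
  {92} × {d} = {(92,d)}
  {92} × {e} = {(92,e)}
  {91} × {d, e} = {(91,d), (91,e)}
  {91, 92} × {d} = {(91,d), (92,d)}
  {91, 93} × {d} = {(91,d), (93,d)}
  {91, 92} × {e} = {(91,e), (92,e)}
  {91, 93} × {e} = {(91,e), (93,e)}
  {92} × {d, e} = {(92,d), (92,e)}
  {91} × {c, d, e} = {(91,c), (91,d), (91,e)}
  {91, 92, 93} × {d} = {(91,d), (92,d), (93,d)}
  {91, 92, 93} × {e} = {(91,e), (92,e), (93,e)}
  {92} × {c, d, e} = {(92,c), (92,d), (92,e)}
  {91, 92} × {d, e} = {(91,d), (91,e), (92,d), (92,e)}
  {91, 93} × {d, e} = {(91,d), (91,e), (93,d), (93,e)}
  {91, 92} × {c, d, e} = {(91,c), (91,d), (91,e), (92,c), (92,d), (92,e)}
  {91, 93} × {c, d, e} = {(91,c), (91,d), (91,e), (93,c), (93,d), (93,e)}
  {91, 92, 93} × {d, e} = {(91,d), (91,e), (92,d), (92,e), (93,d), (93,e)}
  {91, 92, 93} × {c, d, e} = {(91,c), (91,d), (91,e), (92,c), (92,d), (92,e), (93,c), (93,d), (93,e)}
These 21 distinct sets form the basis B.
Close under arbitrary unions to get τ_{X×Y}; counting gives |τ_{X×Y}| = 70.


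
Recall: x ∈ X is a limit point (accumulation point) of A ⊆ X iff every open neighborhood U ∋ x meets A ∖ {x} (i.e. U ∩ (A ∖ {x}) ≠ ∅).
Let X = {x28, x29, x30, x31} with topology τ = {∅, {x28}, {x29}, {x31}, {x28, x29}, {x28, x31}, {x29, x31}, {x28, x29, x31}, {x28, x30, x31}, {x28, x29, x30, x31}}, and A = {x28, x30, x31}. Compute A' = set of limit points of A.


A' = {x30}

For each x ∈ X, list the open sets U ∈ τ with x ∈ U, then check whether U ∩ (A ∖ {x}) ≠ ∅ for every such U.
  x = x28: open {x28} ∋ x has {x28} ∩ (A ∖ {x28}) = ∅, so x is NOT a limit point.
  x = x29: open {x29} ∋ x has {x29} ∩ (A ∖ {x29}) = ∅, so x is NOT a limit point.
  x = x30: opens ∋ x are {x28, x30, x31}, {x28, x29, x30, x31}; each meets A ∖ {x30}, so x IS a limit point.
  x = x31: open {x31} ∋ x has {x31} ∩ (A ∖ {x31}) = ∅, so x is NOT a limit point.
Collecting: A' = {x30}.


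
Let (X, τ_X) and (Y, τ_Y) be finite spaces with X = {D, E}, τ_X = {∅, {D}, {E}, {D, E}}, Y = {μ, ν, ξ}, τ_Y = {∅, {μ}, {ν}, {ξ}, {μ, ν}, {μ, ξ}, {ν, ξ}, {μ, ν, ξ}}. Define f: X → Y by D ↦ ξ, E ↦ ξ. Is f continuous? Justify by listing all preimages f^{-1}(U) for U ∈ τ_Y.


f IS continuous.

Compute f^{-1}(U) for each U ∈ τ_Y:
  U = ∅: f^{-1}(U) = ∅ ∈ τ_X ✓.
  U = {μ}: f^{-1}(U) = ∅ ∈ τ_X ✓.
  U = {ν}: f^{-1}(U) = ∅ ∈ τ_X ✓.
  U = {ξ}: f^{-1}(U) = {D, E} ∈ τ_X ✓.
  U = {μ, ν}: f^{-1}(U) = ∅ ∈ τ_X ✓.
  U = {μ, ξ}: f^{-1}(U) = {D, E} ∈ τ_X ✓.
  U = {ν, ξ}: f^{-1}(U) = {D, E} ∈ τ_X ✓.
  U = {μ, ν, ξ}: f^{-1}(U) = {D, E} ∈ τ_X ✓.
Every preimage lies in τ_X, so f IS continuous.


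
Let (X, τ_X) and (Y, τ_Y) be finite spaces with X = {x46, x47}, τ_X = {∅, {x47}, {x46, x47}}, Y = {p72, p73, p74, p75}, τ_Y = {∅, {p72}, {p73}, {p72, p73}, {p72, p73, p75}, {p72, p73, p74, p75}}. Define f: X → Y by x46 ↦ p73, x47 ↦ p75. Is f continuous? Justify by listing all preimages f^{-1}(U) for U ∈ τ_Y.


f is NOT continuous.

Compute f^{-1}(U) for each U ∈ τ_Y:
  U = ∅: f^{-1}(U) = ∅ ∈ τ_X ✓.
  U = {p72}: f^{-1}(U) = ∅ ∈ τ_X ✓.
  U = {p73}: f^{-1}(U) = {x46} ∉ τ_X ✗.
  U = {p72, p73}: f^{-1}(U) = {x46} ∉ τ_X ✗.
  U = {p72, p73, p75}: f^{-1}(U) = {x46, x47} ∈ τ_X ✓.
  U = {p72, p73, p74, p75}: f^{-1}(U) = {x46, x47} ∈ τ_X ✓.
Found U = {p73} with f^{-1}(U) = {x46} not in τ_X. Therefore f is NOT continuous.


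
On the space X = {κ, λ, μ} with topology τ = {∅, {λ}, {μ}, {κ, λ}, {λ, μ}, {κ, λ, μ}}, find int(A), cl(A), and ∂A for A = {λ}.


int(A) = {λ}, cl(A) = {κ, λ}, ∂A = {κ}.

Closed sets in (X, τ) are complements of opens:
  closed(X, τ) = {∅, {κ}, {μ}, {κ, λ}, {κ, μ}, {κ, λ, μ}}.
int(A) = ⋃ {U ∈ τ : U ⊆ A}. Opens contained in A: ∅, {λ}.
Taking the union of these: int(A) = {λ}.
cl(A) = ⋂ {C closed : A ⊆ C}. Closed sets containing A: {κ, λ}, {κ, λ, μ}.
Intersecting these: cl(A) = {κ, λ}.
∂A = cl(A) ∖ int(A) = {κ, λ} ∖ {λ} = {κ}.


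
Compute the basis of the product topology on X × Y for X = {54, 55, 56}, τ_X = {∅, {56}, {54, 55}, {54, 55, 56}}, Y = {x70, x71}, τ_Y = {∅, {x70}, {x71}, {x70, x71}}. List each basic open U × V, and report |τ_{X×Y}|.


Basis B = {∅ × ∅, {56} × {x70}, {56} × {x71}, {54, 55} × {x70}, {54, 55} × {x71}, {56} × {x70, x71}, {54, 55, 56} × {x70}, {54, 55, 56} × {x71}, {54, 55} × {x70, x71}, {54, 55, 56} × {x70, x71}}; |τ_{X×Y}| = 16.

Enumerate products U × V with U ∈ τ_X, V ∈ τ_Y (deduplicated):
  ∅ × ∅ = {} (∅)
  {56} × {x70} = {(56,x70)}
  {56} × {x71} = {(56,x71)}
  {54, 55} × {x70} = {(54,x70), (55,x70)}
  {54, 55} × {x71} = {(54,x71), (55,x71)}
  {56} × {x70, x71} = {(56,x70), (56,x71)}
  {54, 55, 56} × {x70} = {(54,x70), (55,x70), (56,x70)}
  {54, 55, 56} × {x71} = {(54,x71), (55,x71), (56,x71)}
  {54, 55} × {x70, x71} = {(54,x70), (54,x71), (55,x70), (55,x71)}
  {54, 55, 56} × {x70, x71} = {(54,x70), (54,x71), (55,x70), (55,x71), (56,x70), (56,x71)}
These 10 distinct sets form the basis B.
Close under arbitrary unions to get τ_{X×Y}; counting gives |τ_{X×Y}| = 16.


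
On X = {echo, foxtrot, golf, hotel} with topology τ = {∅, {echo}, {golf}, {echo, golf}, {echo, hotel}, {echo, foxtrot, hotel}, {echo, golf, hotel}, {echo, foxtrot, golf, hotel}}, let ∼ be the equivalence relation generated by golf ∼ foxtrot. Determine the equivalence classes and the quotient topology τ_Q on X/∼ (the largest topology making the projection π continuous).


X/∼ = {[echo], [foxtrot=golf], [hotel]}; |τ_Q| = 4.

Equivalence classes: [echo], [foxtrot=golf], [hotel].
Quotient map π: X → X/∼ sends echo ↦ [echo], foxtrot ↦ [foxtrot=golf], golf ↦ [foxtrot=golf], hotel ↦ [hotel].
For each subset V ⊆ X/∼, compute π^{-1}(V) ⊆ X and check whether π^{-1}(V) ∈ τ. V is open in τ_Q iff π^{-1}(V) ∈ τ.
  V = {}: π^{-1}(V) = ∅ ∈ τ ✓.
  V = {[echo]}: π^{-1}(V) = {echo} ∈ τ ✓.
  V = {[foxtrot=golf]}: π^{-1}(V) = {foxtrot, golf} ∉ τ ✗.
  V = {[echo], [foxtrot=golf]}: π^{-1}(V) = {echo, foxtrot, golf} ∉ τ ✗.
  V = {[hotel]}: π^{-1}(V) = {hotel} ∉ τ ✗.
  V = {[echo], [hotel]}: π^{-1}(V) = {echo, hotel} ∈ τ ✓.
  V = {[foxtrot=golf], [hotel]}: π^{-1}(V) = {foxtrot, golf, hotel} ∉ τ ✗.
  V = {[echo], [foxtrot=golf], [hotel]}: π^{-1}(V) = {echo, foxtrot, golf, hotel} ∈ τ ✓.
Open sets in the quotient: τ_Q = {{}, {[echo]}, {[echo], [hotel]}, {[echo], [foxtrot=golf], [hotel]}} (4 elements).


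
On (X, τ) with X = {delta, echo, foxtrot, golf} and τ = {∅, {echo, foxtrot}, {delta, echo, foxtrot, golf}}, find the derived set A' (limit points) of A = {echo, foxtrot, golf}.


A' = {delta, echo, foxtrot, golf}

For each x ∈ X, list the open sets U ∈ τ with x ∈ U, then check whether U ∩ (A ∖ {x}) ≠ ∅ for every such U.
  x = delta: opens ∋ x are {delta, echo, foxtrot, golf}; each meets A ∖ {delta}, so x IS a limit point.
  x = echo: opens ∋ x are {echo, foxtrot}, {delta, echo, foxtrot, golf}; each meets A ∖ {echo}, so x IS a limit point.
  x = foxtrot: opens ∋ x are {echo, foxtrot}, {delta, echo, foxtrot, golf}; each meets A ∖ {foxtrot}, so x IS a limit point.
  x = golf: opens ∋ x are {delta, echo, foxtrot, golf}; each meets A ∖ {golf}, so x IS a limit point.
Collecting: A' = {delta, echo, foxtrot, golf}.


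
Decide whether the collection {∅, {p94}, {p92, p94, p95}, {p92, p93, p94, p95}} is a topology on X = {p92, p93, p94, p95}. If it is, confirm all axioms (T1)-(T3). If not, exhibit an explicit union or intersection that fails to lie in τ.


τ IS a topology on X.

Axiom (T1): ∅ ∈ τ? Yes; X ∈ τ? Yes.
Axiom (T2/T3): check pairwise unions and intersections of members of τ.
All pairwise intersections and unions checked — each lies in τ. Therefore τ satisfies (T1), (T2), (T3): it IS a topology on X.


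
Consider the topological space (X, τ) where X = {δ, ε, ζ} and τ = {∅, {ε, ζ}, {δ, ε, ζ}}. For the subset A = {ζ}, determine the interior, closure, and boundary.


int(A) = ∅, cl(A) = {δ, ε, ζ}, ∂A = {δ, ε, ζ}.

Closed sets in (X, τ) are complements of opens:
  closed(X, τ) = {∅, {δ}, {δ, ε, ζ}}.
int(A) = ⋃ {U ∈ τ : U ⊆ A}. Opens contained in A: ∅.
Taking the union of these: int(A) = ∅.
cl(A) = ⋂ {C closed : A ⊆ C}. Closed sets containing A: {δ, ε, ζ}.
Intersecting these: cl(A) = {δ, ε, ζ}.
∂A = cl(A) ∖ int(A) = {δ, ε, ζ} ∖ ∅ = {δ, ε, ζ}.


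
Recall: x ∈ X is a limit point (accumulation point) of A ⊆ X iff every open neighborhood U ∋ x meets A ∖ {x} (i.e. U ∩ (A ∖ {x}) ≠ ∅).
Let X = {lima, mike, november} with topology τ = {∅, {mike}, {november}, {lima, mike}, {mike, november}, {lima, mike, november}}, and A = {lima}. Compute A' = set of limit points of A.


A' = ∅

For each x ∈ X, list the open sets U ∈ τ with x ∈ U, then check whether U ∩ (A ∖ {x}) ≠ ∅ for every such U.
  x = lima: open {lima, mike} ∋ x has {lima, mike} ∩ (A ∖ {lima}) = ∅, so x is NOT a limit point.
  x = mike: open {mike} ∋ x has {mike} ∩ (A ∖ {mike}) = ∅, so x is NOT a limit point.
  x = november: open {november} ∋ x has {november} ∩ (A ∖ {november}) = ∅, so x is NOT a limit point.
Collecting: A' = ∅.


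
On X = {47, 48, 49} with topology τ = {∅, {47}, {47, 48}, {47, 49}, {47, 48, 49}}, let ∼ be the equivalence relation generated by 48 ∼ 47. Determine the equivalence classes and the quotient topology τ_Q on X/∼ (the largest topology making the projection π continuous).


X/∼ = {[47=48], [49]}; |τ_Q| = 3.

Equivalence classes: [47=48], [49].
Quotient map π: X → X/∼ sends 47 ↦ [47=48], 48 ↦ [47=48], 49 ↦ [49].
For each subset V ⊆ X/∼, compute π^{-1}(V) ⊆ X and check whether π^{-1}(V) ∈ τ. V is open in τ_Q iff π^{-1}(V) ∈ τ.
  V = {}: π^{-1}(V) = ∅ ∈ τ ✓.
  V = {[47=48]}: π^{-1}(V) = {47, 48} ∈ τ ✓.
  V = {[49]}: π^{-1}(V) = {49} ∉ τ ✗.
  V = {[47=48], [49]}: π^{-1}(V) = {47, 48, 49} ∈ τ ✓.
Open sets in the quotient: τ_Q = {{}, {[47=48]}, {[47=48], [49]}} (3 elements).


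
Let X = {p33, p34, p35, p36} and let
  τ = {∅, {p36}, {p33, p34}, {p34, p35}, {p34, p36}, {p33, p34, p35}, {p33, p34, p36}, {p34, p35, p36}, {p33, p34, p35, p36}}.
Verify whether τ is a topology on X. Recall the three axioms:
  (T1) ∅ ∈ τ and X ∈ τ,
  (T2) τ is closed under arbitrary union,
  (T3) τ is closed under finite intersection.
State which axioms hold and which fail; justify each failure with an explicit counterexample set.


τ is NOT a topology on X.

Axiom (T1): ∅ ∈ τ? Yes; X ∈ τ? Yes.
Axiom (T2/T3): check pairwise unions and intersections of members of τ.
Counterexample for (T3): {p33, p34} ∩ {p34, p35} = {p34} ∉ τ. Therefore τ is NOT a topology.


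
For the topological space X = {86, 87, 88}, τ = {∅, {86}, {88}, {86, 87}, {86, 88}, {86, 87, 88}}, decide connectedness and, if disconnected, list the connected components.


(X, τ) is disconnected; components = [{88}, {86, 87}].

Find clopen sets (U ∈ τ with X ∖ U ∈ τ):
  U = ∅, X ∖ U = {86, 87, 88} — both open, so U is clopen.
  U = {88}, X ∖ U = {86, 87} — both open, so U is clopen.
  U = {86, 87}, X ∖ U = {88} — both open, so U is clopen.
  U = {86, 87, 88}, X ∖ U = ∅ — both open, so U is clopen.
Nontrivial clopen(s) exist: e.g. {86, 87}. So (X, τ) is disconnected.
Compute connected components by grouping points that agree on all clopens:
  component: {88}
  component: {86, 87}


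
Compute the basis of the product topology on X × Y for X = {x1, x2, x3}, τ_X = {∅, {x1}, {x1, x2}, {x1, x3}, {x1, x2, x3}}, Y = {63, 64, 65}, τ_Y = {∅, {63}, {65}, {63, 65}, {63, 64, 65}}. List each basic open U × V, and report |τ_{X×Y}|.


Basis B = {∅ × ∅, {x1} × {63}, {x1} × {65}, {x1} × {63, 65}, {x1, x2} × {63}, {x1, x3} × {63}, {x1, x2} × {65}, {x1, x3} × {65}, {x1} × {63, 64, 65}, {x1, x2, x3} × {63}, {x1, x2, x3} × {65}, {x1, x2} × {63, 65}, {x1, x3} × {63, 65}, {x1, x2} × {63, 64, 65}, {x1, x3} × {63, 64, 65}, {x1, x2, x3} × {63, 65}, {x1, x2, x3} × {63, 64, 65}}; |τ_{X×Y}| = 50.

Enumerate products U × V with U ∈ τ_X, V ∈ τ_Y (deduplicated):
  ∅ × ∅ = {} (∅)
  {x1} × {63} = {(x1,63)}
  {x1} × {65} = {(x1,65)}
  {x1} × {63, 65} = {(x1,63), (x1,65)}
  {x1, x2} × {63} = {(x1,63), (x2,63)}
  {x1, x3} × {63} = {(x1,63), (x3,63)}
  {x1, x2} × {65} = {(x1,65), (x2,65)}
  {x1, x3} × {65} = {(x1,65), (x3,65)}
  {x1} × {63, 64, 65} = {(x1,63), (x1,64), (x1,65)}
  {x1, x2, x3} × {63} = {(x1,63), (x2,63), (x3,63)}
  {x1, x2, x3} × {65} = {(x1,65), (x2,65), (x3,65)}
  {x1, x2} × {63, 65} = {(x1,63), (x1,65), (x2,63), (x2,65)}
  {x1, x3} × {63, 65} = {(x1,63), (x1,65), (x3,63), (x3,65)}
  {x1, x2} × {63, 64, 65} = {(x1,63), (x1,64), (x1,65), (x2,63), (x2,64), (x2,65)}
  {x1, x3} × {63, 64, 65} = {(x1,63), (x1,64), (x1,65), (x3,63), (x3,64), (x3,65)}
  {x1, x2, x3} × {63, 65} = {(x1,63), (x1,65), (x2,63), (x2,65), (x3,63), (x3,65)}
  {x1, x2, x3} × {63, 64, 65} = {(x1,63), (x1,64), (x1,65), (x2,63), (x2,64), (x2,65), (x3,63), (x3,64), (x3,65)}
These 17 distinct sets form the basis B.
Close under arbitrary unions to get τ_{X×Y}; counting gives |τ_{X×Y}| = 50.
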